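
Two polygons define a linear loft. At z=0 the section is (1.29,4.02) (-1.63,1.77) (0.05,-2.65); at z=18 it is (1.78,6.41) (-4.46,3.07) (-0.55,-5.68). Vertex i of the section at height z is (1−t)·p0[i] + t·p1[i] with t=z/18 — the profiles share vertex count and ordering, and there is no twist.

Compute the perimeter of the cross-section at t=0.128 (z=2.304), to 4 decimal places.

Perimeter at t=0.128: 16.9511

Cross-section at t=0.128: each vertex is (1-t)·p0[i] + t·p1[i].
  v1: (1-0.128)·(1.29,4.02) + 0.128·(1.78,6.41) = (1.3527,4.3259)
  v2: (1-0.128)·(-1.63,1.77) + 0.128·(-4.46,3.07) = (-1.9922,1.9364)
  v3: (1-0.128)·(0.05,-2.65) + 0.128·(-0.55,-5.68) = (-0.0268,-3.0378)
Perimeter = Σ |v_{i+1} − v_i|:
  edge 1→2: √(-3.3450² + -2.3895²) = 4.1108 (running 4.1108)
  edge 2→3: √(1.9654² + -4.9742²) = 5.3485 (running 9.4592)
  edge 3→1: √(1.3795² + 7.3638²) = 7.4919 (running 16.9511)
Perimeter = 16.9511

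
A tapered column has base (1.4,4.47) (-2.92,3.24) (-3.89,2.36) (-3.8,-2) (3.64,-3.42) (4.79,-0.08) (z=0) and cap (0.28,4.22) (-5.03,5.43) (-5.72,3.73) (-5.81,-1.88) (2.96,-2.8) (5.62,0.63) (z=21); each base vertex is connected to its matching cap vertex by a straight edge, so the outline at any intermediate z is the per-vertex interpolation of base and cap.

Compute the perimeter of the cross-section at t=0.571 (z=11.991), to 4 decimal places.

Perimeter at t=0.571: 29.7802

Cross-section at t=0.571: each vertex is (1-t)·p0[i] + t·p1[i].
  v1: (1-0.571)·(1.4,4.47) + 0.571·(0.28,4.22) = (0.7605,4.3273)
  v2: (1-0.571)·(-2.92,3.24) + 0.571·(-5.03,5.43) = (-4.1248,4.4905)
  v3: (1-0.571)·(-3.89,2.36) + 0.571·(-5.72,3.73) = (-4.9349,3.1423)
  v4: (1-0.571)·(-3.8,-2) + 0.571·(-5.81,-1.88) = (-4.9477,-1.9315)
  v5: (1-0.571)·(3.64,-3.42) + 0.571·(2.96,-2.8) = (3.2517,-3.0660)
  v6: (1-0.571)·(4.79,-0.08) + 0.571·(5.62,0.63) = (5.2639,0.3254)
Perimeter = Σ |v_{i+1} − v_i|:
  edge 1→2: √(-4.8853² + 0.1632²) = 4.8880 (running 4.8880)
  edge 2→3: √(-0.8101² + -1.3482²) = 1.5729 (running 6.4609)
  edge 3→4: √(-0.0128² + -5.0737²) = 5.0738 (running 11.5347)
  edge 4→5: √(8.1994² + -1.1345²) = 8.2775 (running 19.8122)
  edge 5→6: √(2.0122² + 3.3914²) = 3.9434 (running 23.7556)
  edge 6→1: √(-4.5034² + 4.0018²) = 6.0246 (running 29.7802)
Perimeter = 29.7802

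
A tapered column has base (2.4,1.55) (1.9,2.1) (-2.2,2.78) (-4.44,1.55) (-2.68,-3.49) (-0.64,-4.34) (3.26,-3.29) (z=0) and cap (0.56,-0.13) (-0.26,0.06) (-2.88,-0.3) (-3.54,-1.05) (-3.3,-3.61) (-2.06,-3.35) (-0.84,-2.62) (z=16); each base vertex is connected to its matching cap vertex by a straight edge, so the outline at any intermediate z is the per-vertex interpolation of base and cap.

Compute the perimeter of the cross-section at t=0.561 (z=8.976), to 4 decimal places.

Perimeter at t=0.561: 17.1566

Cross-section at t=0.561: each vertex is (1-t)·p0[i] + t·p1[i].
  v1: (1-0.561)·(2.4,1.55) + 0.561·(0.56,-0.13) = (1.3678,0.6075)
  v2: (1-0.561)·(1.9,2.1) + 0.561·(-0.26,0.06) = (0.6882,0.9556)
  v3: (1-0.561)·(-2.2,2.78) + 0.561·(-2.88,-0.3) = (-2.5815,1.0521)
  v4: (1-0.561)·(-4.44,1.55) + 0.561·(-3.54,-1.05) = (-3.9351,0.0914)
  v5: (1-0.561)·(-2.68,-3.49) + 0.561·(-3.3,-3.61) = (-3.0278,-3.5573)
  v6: (1-0.561)·(-0.64,-4.34) + 0.561·(-2.06,-3.35) = (-1.4366,-3.7846)
  v7: (1-0.561)·(3.26,-3.29) + 0.561·(-0.84,-2.62) = (0.9599,-2.9141)
Perimeter = Σ |v_{i+1} − v_i|:
  edge 1→2: √(-0.6795² + 0.3480²) = 0.7635 (running 0.7635)
  edge 2→3: √(-3.2697² + 0.0966²) = 3.2711 (running 4.0346)
  edge 3→4: √(-1.3536² + -0.9607²) = 1.6599 (running 5.6945)
  edge 4→5: √(0.9073² + -3.6487²) = 3.7598 (running 9.4543)
  edge 5→6: √(1.5912² + -0.2273²) = 1.6074 (running 11.0617)
  edge 6→7: √(2.3965² + 0.8705²) = 2.5497 (running 13.6114)
  edge 7→1: √(0.4079² + 3.5217²) = 3.5452 (running 17.1566)
Perimeter = 17.1566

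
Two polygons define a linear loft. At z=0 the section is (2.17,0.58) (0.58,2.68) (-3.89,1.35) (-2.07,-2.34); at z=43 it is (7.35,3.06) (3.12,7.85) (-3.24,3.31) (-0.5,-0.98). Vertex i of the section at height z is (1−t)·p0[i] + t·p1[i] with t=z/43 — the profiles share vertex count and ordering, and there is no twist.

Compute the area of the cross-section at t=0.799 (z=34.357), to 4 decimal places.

Area at t=0.799: 39.6357

Cross-section at t=0.799: each vertex is (1-t)·p0[i] + t·p1[i].
  v1: (1-0.799)·(2.17,0.58) + 0.799·(7.35,3.06) = (6.3088,2.5615)
  v2: (1-0.799)·(0.58,2.68) + 0.799·(3.12,7.85) = (2.6095,6.8108)
  v3: (1-0.799)·(-3.89,1.35) + 0.799·(-3.24,3.31) = (-3.3706,2.9160)
  v4: (1-0.799)·(-2.07,-2.34) + 0.799·(-0.5,-0.98) = (-0.8156,-1.2534)
Shoelace sum Σ(x_i·y_{i+1} − x_{i+1}·y_i):
  i=1: 6.3088·6.8108 − 2.6095·2.5615 = +36.2841 (running +36.2841)
  i=2: 2.6095·2.9160 − -3.3706·6.8108 = +30.5662 (running +66.8503)
  i=3: -3.3706·-1.2534 − -0.8156·2.9160 = +6.6029 (running +73.4532)
  i=4: -0.8156·2.5615 − 6.3088·-1.2534 = +5.8181 (running +79.2713)
Area = |Σ|/2 = |79.2713|/2 = 39.6357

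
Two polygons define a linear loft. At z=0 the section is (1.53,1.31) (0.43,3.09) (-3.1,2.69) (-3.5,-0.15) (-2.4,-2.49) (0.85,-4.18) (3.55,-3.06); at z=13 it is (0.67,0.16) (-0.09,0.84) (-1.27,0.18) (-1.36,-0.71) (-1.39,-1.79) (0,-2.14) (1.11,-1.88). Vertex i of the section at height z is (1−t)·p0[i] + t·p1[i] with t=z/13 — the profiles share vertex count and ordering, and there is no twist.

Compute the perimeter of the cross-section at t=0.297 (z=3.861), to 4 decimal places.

Cross-section at t=0.297: each vertex is (1-t)·p0[i] + t·p1[i].
  v1: (1-0.297)·(1.53,1.31) + 0.297·(0.67,0.16) = (1.2746,0.9685)
  v2: (1-0.297)·(0.43,3.09) + 0.297·(-0.09,0.84) = (0.2756,2.4218)
  v3: (1-0.297)·(-3.1,2.69) + 0.297·(-1.27,0.18) = (-2.5565,1.9445)
  v4: (1-0.297)·(-3.5,-0.15) + 0.297·(-1.36,-0.71) = (-2.8644,-0.3163)
  v5: (1-0.297)·(-2.4,-2.49) + 0.297·(-1.39,-1.79) = (-2.1000,-2.2821)
  v6: (1-0.297)·(0.85,-4.18) + 0.297·(0,-2.14) = (0.5976,-3.5741)
  v7: (1-0.297)·(3.55,-3.06) + 0.297·(1.11,-1.88) = (2.8253,-2.7095)
Perimeter = Σ |v_{i+1} − v_i|:
  edge 1→2: √(-0.9990² + 1.4533²) = 1.7636 (running 1.7636)
  edge 2→3: √(-2.8321² + -0.4772²) = 2.8720 (running 4.6355)
  edge 3→4: √(-0.3079² + -2.2609²) = 2.2817 (running 6.9173)
  edge 4→5: √(0.7644² + -1.9658²) = 2.1092 (running 9.0264)
  edge 5→6: √(2.6976² + -1.2920²) = 2.9910 (running 12.0174)
  edge 6→7: √(2.2278² + 0.8646²) = 2.3897 (running 14.4071)
  edge 7→1: √(-1.5507² + 3.6780²) = 3.9915 (running 18.3986)
Perimeter = 18.3986

Perimeter at t=0.297: 18.3986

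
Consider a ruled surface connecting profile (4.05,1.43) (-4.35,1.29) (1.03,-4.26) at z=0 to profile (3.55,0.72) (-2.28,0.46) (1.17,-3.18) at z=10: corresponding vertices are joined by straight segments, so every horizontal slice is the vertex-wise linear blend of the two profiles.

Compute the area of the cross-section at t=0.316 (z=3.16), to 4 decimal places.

Area at t=0.316: 19.1908

Cross-section at t=0.316: each vertex is (1-t)·p0[i] + t·p1[i].
  v1: (1-0.316)·(4.05,1.43) + 0.316·(3.55,0.72) = (3.8920,1.2056)
  v2: (1-0.316)·(-4.35,1.29) + 0.316·(-2.28,0.46) = (-3.6959,1.0277)
  v3: (1-0.316)·(1.03,-4.26) + 0.316·(1.17,-3.18) = (1.0742,-3.9187)
Shoelace sum Σ(x_i·y_{i+1} − x_{i+1}·y_i):
  i=1: 3.8920·1.0277 − -3.6959·1.2056 = +8.4558 (running +8.4558)
  i=2: -3.6959·-3.9187 − 1.0742·1.0277 = +13.3791 (running +21.8349)
  i=3: 1.0742·1.2056 − 3.8920·-3.9187 = +16.5468 (running +38.3817)
Area = |Σ|/2 = |38.3817|/2 = 19.1908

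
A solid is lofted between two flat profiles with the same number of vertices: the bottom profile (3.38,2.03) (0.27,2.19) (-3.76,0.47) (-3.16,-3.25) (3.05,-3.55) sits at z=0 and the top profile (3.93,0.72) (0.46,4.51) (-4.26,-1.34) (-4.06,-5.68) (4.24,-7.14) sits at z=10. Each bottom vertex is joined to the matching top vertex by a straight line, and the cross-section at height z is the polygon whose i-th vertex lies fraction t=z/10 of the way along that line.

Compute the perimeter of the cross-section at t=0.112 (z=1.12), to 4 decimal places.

Perimeter at t=0.112: 23.9814

Cross-section at t=0.112: each vertex is (1-t)·p0[i] + t·p1[i].
  v1: (1-0.112)·(3.38,2.03) + 0.112·(3.93,0.72) = (3.4416,1.8833)
  v2: (1-0.112)·(0.27,2.19) + 0.112·(0.46,4.51) = (0.2913,2.4498)
  v3: (1-0.112)·(-3.76,0.47) + 0.112·(-4.26,-1.34) = (-3.8160,0.2673)
  v4: (1-0.112)·(-3.16,-3.25) + 0.112·(-4.06,-5.68) = (-3.2608,-3.5222)
  v5: (1-0.112)·(3.05,-3.55) + 0.112·(4.24,-7.14) = (3.1833,-3.9521)
Perimeter = Σ |v_{i+1} − v_i|:
  edge 1→2: √(-3.1503² + 0.5666²) = 3.2009 (running 3.2009)
  edge 2→3: √(-4.1073² + -2.1826²) = 4.6512 (running 7.8520)
  edge 3→4: √(0.5552² + -3.7894²) = 3.8299 (running 11.6819)
  edge 4→5: √(6.4441² + -0.4299²) = 6.4584 (running 18.1403)
  edge 5→1: √(0.2583² + 5.8354²) = 5.8411 (running 23.9814)
Perimeter = 23.9814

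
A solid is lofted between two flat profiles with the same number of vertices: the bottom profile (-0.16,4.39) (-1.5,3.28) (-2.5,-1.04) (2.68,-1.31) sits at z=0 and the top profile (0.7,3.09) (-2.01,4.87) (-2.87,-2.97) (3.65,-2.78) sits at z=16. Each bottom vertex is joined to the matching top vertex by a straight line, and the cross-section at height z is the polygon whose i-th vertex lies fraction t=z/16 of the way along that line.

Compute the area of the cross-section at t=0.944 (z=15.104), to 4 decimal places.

Cross-section at t=0.944: each vertex is (1-t)·p0[i] + t·p1[i].
  v1: (1-0.944)·(-0.16,4.39) + 0.944·(0.7,3.09) = (0.6518,3.1628)
  v2: (1-0.944)·(-1.5,3.28) + 0.944·(-2.01,4.87) = (-1.9814,4.7810)
  v3: (1-0.944)·(-2.5,-1.04) + 0.944·(-2.87,-2.97) = (-2.8493,-2.8619)
  v4: (1-0.944)·(2.68,-1.31) + 0.944·(3.65,-2.78) = (3.5957,-2.6977)
Shoelace sum Σ(x_i·y_{i+1} − x_{i+1}·y_i):
  i=1: 0.6518·4.7810 − -1.9814·3.1628 = +9.3833 (running +9.3833)
  i=2: -1.9814·-2.8619 − -2.8493·4.7810 = +19.2930 (running +28.6763)
  i=3: -2.8493·-2.6977 − 3.5957·-2.8619 = +17.9770 (running +46.6533)
  i=4: 3.5957·3.1628 − 0.6518·-2.6977 = +13.1309 (running +59.7842)
Area = |Σ|/2 = |59.7842|/2 = 29.8921

Area at t=0.944: 29.8921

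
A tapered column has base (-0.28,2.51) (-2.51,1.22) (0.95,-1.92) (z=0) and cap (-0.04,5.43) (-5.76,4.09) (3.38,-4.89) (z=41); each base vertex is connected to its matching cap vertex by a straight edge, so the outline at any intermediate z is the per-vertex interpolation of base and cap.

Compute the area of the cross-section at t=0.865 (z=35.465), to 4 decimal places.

Cross-section at t=0.865: each vertex is (1-t)·p0[i] + t·p1[i].
  v1: (1-0.865)·(-0.28,2.51) + 0.865·(-0.04,5.43) = (-0.0724,5.0358)
  v2: (1-0.865)·(-2.51,1.22) + 0.865·(-5.76,4.09) = (-5.3213,3.7025)
  v3: (1-0.865)·(0.95,-1.92) + 0.865·(3.38,-4.89) = (3.0519,-4.4890)
Shoelace sum Σ(x_i·y_{i+1} − x_{i+1}·y_i):
  i=1: -0.0724·3.7025 − -5.3213·5.0358 = +26.5287 (running +26.5287)
  i=2: -5.3213·-4.4890 − 3.0519·3.7025 = +12.5874 (running +39.1160)
  i=3: 3.0519·5.0358 − -0.0724·-4.4890 = +15.0440 (running +54.1600)
Area = |Σ|/2 = |54.1600|/2 = 27.0800

Area at t=0.865: 27.0800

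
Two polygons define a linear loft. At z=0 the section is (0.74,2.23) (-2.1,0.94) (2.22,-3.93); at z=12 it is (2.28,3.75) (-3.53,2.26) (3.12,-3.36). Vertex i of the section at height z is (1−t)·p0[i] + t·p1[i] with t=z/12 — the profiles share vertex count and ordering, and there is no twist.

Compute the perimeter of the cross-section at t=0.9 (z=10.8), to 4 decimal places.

Cross-section at t=0.9: each vertex is (1-t)·p0[i] + t·p1[i].
  v1: (1-0.9)·(0.74,2.23) + 0.9·(2.28,3.75) = (2.1260,3.5980)
  v2: (1-0.9)·(-2.1,0.94) + 0.9·(-3.53,2.26) = (-3.3870,2.1280)
  v3: (1-0.9)·(2.22,-3.93) + 0.9·(3.12,-3.36) = (3.0300,-3.4170)
Perimeter = Σ |v_{i+1} − v_i|:
  edge 1→2: √(-5.5130² + -1.4700²) = 5.7056 (running 5.7056)
  edge 2→3: √(6.4170² + -5.5450²) = 8.4809 (running 14.1865)
  edge 3→1: √(-0.9040² + 7.0150²) = 7.0730 (running 21.2595)
Perimeter = 21.2595

Perimeter at t=0.9: 21.2595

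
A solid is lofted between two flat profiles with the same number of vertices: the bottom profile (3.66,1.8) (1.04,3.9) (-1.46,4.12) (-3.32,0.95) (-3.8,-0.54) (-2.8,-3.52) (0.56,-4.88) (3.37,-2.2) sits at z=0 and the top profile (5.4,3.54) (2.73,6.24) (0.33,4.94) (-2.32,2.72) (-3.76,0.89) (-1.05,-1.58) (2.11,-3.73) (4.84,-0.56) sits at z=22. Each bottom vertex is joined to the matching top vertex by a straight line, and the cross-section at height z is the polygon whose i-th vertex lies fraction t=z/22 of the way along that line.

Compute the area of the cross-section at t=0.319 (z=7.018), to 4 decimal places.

Cross-section at t=0.319: each vertex is (1-t)·p0[i] + t·p1[i].
  v1: (1-0.319)·(3.66,1.8) + 0.319·(5.4,3.54) = (4.2151,2.3551)
  v2: (1-0.319)·(1.04,3.9) + 0.319·(2.73,6.24) = (1.5791,4.6465)
  v3: (1-0.319)·(-1.46,4.12) + 0.319·(0.33,4.94) = (-0.8890,4.3816)
  v4: (1-0.319)·(-3.32,0.95) + 0.319·(-2.32,2.72) = (-3.0010,1.5146)
  v5: (1-0.319)·(-3.8,-0.54) + 0.319·(-3.76,0.89) = (-3.7872,-0.0838)
  v6: (1-0.319)·(-2.8,-3.52) + 0.319·(-1.05,-1.58) = (-2.2418,-2.9011)
  v7: (1-0.319)·(0.56,-4.88) + 0.319·(2.11,-3.73) = (1.0545,-4.5131)
  v8: (1-0.319)·(3.37,-2.2) + 0.319·(4.84,-0.56) = (3.8389,-1.6768)
Shoelace sum Σ(x_i·y_{i+1} − x_{i+1}·y_i):
  i=1: 4.2151·4.6465 − 1.5791·2.3551 = +15.8662 (running +15.8662)
  i=2: 1.5791·4.3816 − -0.8890·4.6465 = +11.0497 (running +26.9159)
  i=3: -0.8890·1.5146 − -3.0010·4.3816 = +11.8026 (running +38.7185)
  i=4: -3.0010·-0.0838 − -3.7872·1.5146 = +5.9878 (running +44.7063)
  i=5: -3.7872·-2.9011 − -2.2418·-0.0838 = +10.7994 (running +55.5057)
  i=6: -2.2418·-4.5131 − 1.0545·-2.9011 = +13.1765 (running +68.6822)
  i=7: 1.0545·-1.6768 − 3.8389·-4.5131 = +15.5575 (running +84.2397)
  i=8: 3.8389·2.3551 − 4.2151·-1.6768 = +16.1089 (running +100.3486)
Area = |Σ|/2 = |100.3486|/2 = 50.1743

Area at t=0.319: 50.1743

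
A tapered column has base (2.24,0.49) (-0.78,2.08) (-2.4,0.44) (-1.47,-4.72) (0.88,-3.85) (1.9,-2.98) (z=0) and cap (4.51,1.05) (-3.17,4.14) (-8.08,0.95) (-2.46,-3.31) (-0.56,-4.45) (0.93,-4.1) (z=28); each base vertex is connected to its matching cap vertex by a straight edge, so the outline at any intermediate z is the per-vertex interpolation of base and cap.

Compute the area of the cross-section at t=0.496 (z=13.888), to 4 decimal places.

Area at t=0.496: 38.0972

Cross-section at t=0.496: each vertex is (1-t)·p0[i] + t·p1[i].
  v1: (1-0.496)·(2.24,0.49) + 0.496·(4.51,1.05) = (3.3659,0.7678)
  v2: (1-0.496)·(-0.78,2.08) + 0.496·(-3.17,4.14) = (-1.9654,3.1018)
  v3: (1-0.496)·(-2.4,0.44) + 0.496·(-8.08,0.95) = (-5.2173,0.6930)
  v4: (1-0.496)·(-1.47,-4.72) + 0.496·(-2.46,-3.31) = (-1.9610,-4.0206)
  v5: (1-0.496)·(0.88,-3.85) + 0.496·(-0.56,-4.45) = (0.1658,-4.1476)
  v6: (1-0.496)·(1.9,-2.98) + 0.496·(0.93,-4.1) = (1.4189,-3.5355)
Shoelace sum Σ(x_i·y_{i+1} − x_{i+1}·y_i):
  i=1: 3.3659·3.1018 − -1.9654·0.7678 = +11.9493 (running +11.9493)
  i=2: -1.9654·0.6930 − -5.2173·3.1018 = +14.8208 (running +26.7700)
  i=3: -5.2173·-4.0206 − -1.9610·0.6930 = +22.3357 (running +49.1058)
  i=4: -1.9610·-4.1476 − 0.1658·-4.0206 = +8.8001 (running +57.9058)
  i=5: 0.1658·-3.5355 − 1.4189·-4.1476 = +5.2989 (running +63.2047)
  i=6: 1.4189·0.7678 − 3.3659·-3.5355 = +12.9896 (running +76.1944)
Area = |Σ|/2 = |76.1944|/2 = 38.0972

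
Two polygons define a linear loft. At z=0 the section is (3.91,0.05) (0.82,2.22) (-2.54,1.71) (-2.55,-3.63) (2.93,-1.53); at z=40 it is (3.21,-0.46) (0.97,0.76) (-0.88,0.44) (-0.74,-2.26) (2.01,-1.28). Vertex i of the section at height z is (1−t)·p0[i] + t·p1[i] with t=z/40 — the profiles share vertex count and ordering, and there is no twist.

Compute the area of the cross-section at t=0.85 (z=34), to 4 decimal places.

Area at t=0.85: 9.4525

Cross-section at t=0.85: each vertex is (1-t)·p0[i] + t·p1[i].
  v1: (1-0.85)·(3.91,0.05) + 0.85·(3.21,-0.46) = (3.3150,-0.3835)
  v2: (1-0.85)·(0.82,2.22) + 0.85·(0.97,0.76) = (0.9475,0.9790)
  v3: (1-0.85)·(-2.54,1.71) + 0.85·(-0.88,0.44) = (-1.1290,0.6305)
  v4: (1-0.85)·(-2.55,-3.63) + 0.85·(-0.74,-2.26) = (-1.0115,-2.4655)
  v5: (1-0.85)·(2.93,-1.53) + 0.85·(2.01,-1.28) = (2.1480,-1.3175)
Shoelace sum Σ(x_i·y_{i+1} − x_{i+1}·y_i):
  i=1: 3.3150·0.9790 − 0.9475·-0.3835 = +3.6088 (running +3.6088)
  i=2: 0.9475·0.6305 − -1.1290·0.9790 = +1.7027 (running +5.3114)
  i=3: -1.1290·-2.4655 − -1.0115·0.6305 = +3.4213 (running +8.7327)
  i=4: -1.0115·-1.3175 − 2.1480·-2.4655 = +6.6285 (running +15.3613)
  i=5: 2.1480·-0.3835 − 3.3150·-1.3175 = +3.5438 (running +18.9050)
Area = |Σ|/2 = |18.9050|/2 = 9.4525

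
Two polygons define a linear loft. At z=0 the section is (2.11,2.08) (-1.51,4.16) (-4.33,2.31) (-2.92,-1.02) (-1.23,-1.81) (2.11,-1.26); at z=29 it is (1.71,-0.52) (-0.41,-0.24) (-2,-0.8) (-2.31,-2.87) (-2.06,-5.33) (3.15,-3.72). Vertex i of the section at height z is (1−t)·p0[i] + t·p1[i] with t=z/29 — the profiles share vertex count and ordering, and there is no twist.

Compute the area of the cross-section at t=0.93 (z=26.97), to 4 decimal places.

Area at t=0.93: 19.6439

Cross-section at t=0.93: each vertex is (1-t)·p0[i] + t·p1[i].
  v1: (1-0.93)·(2.11,2.08) + 0.93·(1.71,-0.52) = (1.7380,-0.3380)
  v2: (1-0.93)·(-1.51,4.16) + 0.93·(-0.41,-0.24) = (-0.4870,0.0680)
  v3: (1-0.93)·(-4.33,2.31) + 0.93·(-2,-0.8) = (-2.1631,-0.5823)
  v4: (1-0.93)·(-2.92,-1.02) + 0.93·(-2.31,-2.87) = (-2.3527,-2.7405)
  v5: (1-0.93)·(-1.23,-1.81) + 0.93·(-2.06,-5.33) = (-2.0019,-5.0836)
  v6: (1-0.93)·(2.11,-1.26) + 0.93·(3.15,-3.72) = (3.0772,-3.5478)
Shoelace sum Σ(x_i·y_{i+1} − x_{i+1}·y_i):
  i=1: 1.7380·0.0680 − -0.4870·-0.3380 = -0.0464 (running -0.0464)
  i=2: -0.4870·-0.5823 − -2.1631·0.0680 = +0.4307 (running +0.3842)
  i=3: -2.1631·-2.7405 − -2.3527·-0.5823 = +4.5580 (running +4.9422)
  i=4: -2.3527·-5.0836 − -2.0019·-2.7405 = +6.4740 (running +11.4162)
  i=5: -2.0019·-3.5478 − 3.0772·-5.0836 = +22.7456 (running +34.1618)
  i=6: 3.0772·-0.3380 − 1.7380·-3.5478 = +5.1260 (running +39.2878)
Area = |Σ|/2 = |39.2878|/2 = 19.6439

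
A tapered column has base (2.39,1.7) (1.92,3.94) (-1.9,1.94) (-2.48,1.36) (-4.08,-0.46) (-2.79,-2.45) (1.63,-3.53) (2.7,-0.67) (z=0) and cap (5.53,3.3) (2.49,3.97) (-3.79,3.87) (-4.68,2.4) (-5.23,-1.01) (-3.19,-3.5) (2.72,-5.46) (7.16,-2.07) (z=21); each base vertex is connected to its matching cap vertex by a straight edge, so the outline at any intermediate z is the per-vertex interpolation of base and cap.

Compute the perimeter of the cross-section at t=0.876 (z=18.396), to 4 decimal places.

Perimeter at t=0.876: 33.2841

Cross-section at t=0.876: each vertex is (1-t)·p0[i] + t·p1[i].
  v1: (1-0.876)·(2.39,1.7) + 0.876·(5.53,3.3) = (5.1406,3.1016)
  v2: (1-0.876)·(1.92,3.94) + 0.876·(2.49,3.97) = (2.4193,3.9663)
  v3: (1-0.876)·(-1.9,1.94) + 0.876·(-3.79,3.87) = (-3.5556,3.6307)
  v4: (1-0.876)·(-2.48,1.36) + 0.876·(-4.68,2.4) = (-4.4072,2.2710)
  v5: (1-0.876)·(-4.08,-0.46) + 0.876·(-5.23,-1.01) = (-5.0874,-0.9418)
  v6: (1-0.876)·(-2.79,-2.45) + 0.876·(-3.19,-3.5) = (-3.1404,-3.3698)
  v7: (1-0.876)·(1.63,-3.53) + 0.876·(2.72,-5.46) = (2.5848,-5.2207)
  v8: (1-0.876)·(2.7,-0.67) + 0.876·(7.16,-2.07) = (6.6070,-1.8964)
Perimeter = Σ |v_{i+1} − v_i|:
  edge 1→2: √(-2.7213² + 0.8647²) = 2.8554 (running 2.8554)
  edge 2→3: √(-5.9750² + -0.3356²) = 5.9844 (running 8.8398)
  edge 3→4: √(-0.8516² + -1.3596²) = 1.6043 (running 10.4441)
  edge 4→5: √(-0.6802² + -3.2128²) = 3.2841 (running 13.7281)
  edge 5→6: √(1.9470² + -2.4280²) = 3.1122 (running 16.8404)
  edge 6→7: √(5.7252² + -1.8509²) = 6.0170 (running 22.8573)
  edge 7→8: √(4.0221² + 3.3243²) = 5.2181 (running 28.0754)
  edge 8→1: √(-1.4663² + 4.9980²) = 5.2087 (running 33.2841)
Perimeter = 33.2841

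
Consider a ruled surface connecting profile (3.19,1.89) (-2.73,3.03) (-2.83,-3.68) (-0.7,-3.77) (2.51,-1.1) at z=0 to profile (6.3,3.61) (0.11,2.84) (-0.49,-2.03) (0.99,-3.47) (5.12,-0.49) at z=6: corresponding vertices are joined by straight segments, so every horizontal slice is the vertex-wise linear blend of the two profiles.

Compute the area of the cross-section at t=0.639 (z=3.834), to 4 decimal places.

Cross-section at t=0.639: each vertex is (1-t)·p0[i] + t·p1[i].
  v1: (1-0.639)·(3.19,1.89) + 0.639·(6.3,3.61) = (5.1773,2.9891)
  v2: (1-0.639)·(-2.73,3.03) + 0.639·(0.11,2.84) = (-0.9152,2.9086)
  v3: (1-0.639)·(-2.83,-3.68) + 0.639·(-0.49,-2.03) = (-1.3347,-2.6257)
  v4: (1-0.639)·(-0.7,-3.77) + 0.639·(0.99,-3.47) = (0.3799,-3.5783)
  v5: (1-0.639)·(2.51,-1.1) + 0.639·(5.12,-0.49) = (4.1778,-0.7102)
Shoelace sum Σ(x_i·y_{i+1} − x_{i+1}·y_i):
  i=1: 5.1773·2.9086 − -0.9152·2.9891 = +17.7943 (running +17.7943)
  i=2: -0.9152·-2.6257 − -1.3347·2.9086 = +6.2853 (running +24.0797)
  i=3: -1.3347·-3.5783 − 0.3799·-2.6257 = +5.7736 (running +29.8533)
  i=4: 0.3799·-0.7102 − 4.1778·-3.5783 = +14.6796 (running +44.5328)
  i=5: 4.1778·2.9891 − 5.1773·-0.7102 = +16.1647 (running +60.6975)
Area = |Σ|/2 = |60.6975|/2 = 30.3488

Area at t=0.639: 30.3488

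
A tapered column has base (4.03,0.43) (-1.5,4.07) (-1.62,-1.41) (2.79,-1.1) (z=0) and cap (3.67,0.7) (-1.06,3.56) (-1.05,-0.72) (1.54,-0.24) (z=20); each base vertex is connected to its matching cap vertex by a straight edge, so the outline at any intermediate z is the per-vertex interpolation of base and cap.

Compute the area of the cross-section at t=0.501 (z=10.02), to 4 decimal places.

Area at t=0.501: 14.4273

Cross-section at t=0.501: each vertex is (1-t)·p0[i] + t·p1[i].
  v1: (1-0.501)·(4.03,0.43) + 0.501·(3.67,0.7) = (3.8496,0.5653)
  v2: (1-0.501)·(-1.5,4.07) + 0.501·(-1.06,3.56) = (-1.2796,3.8145)
  v3: (1-0.501)·(-1.62,-1.41) + 0.501·(-1.05,-0.72) = (-1.3344,-1.0643)
  v4: (1-0.501)·(2.79,-1.1) + 0.501·(1.54,-0.24) = (2.1637,-0.6691)
Shoelace sum Σ(x_i·y_{i+1} − x_{i+1}·y_i):
  i=1: 3.8496·3.8145 − -1.2796·0.5653 = +15.4077 (running +15.4077)
  i=2: -1.2796·-1.0643 − -1.3344·3.8145 = +6.4520 (running +21.8597)
  i=3: -1.3344·-0.6691 − 2.1637·-1.0643 = +3.1958 (running +25.0555)
  i=4: 2.1637·0.5653 − 3.8496·-0.6691 = +3.7991 (running +28.8546)
Area = |Σ|/2 = |28.8546|/2 = 14.4273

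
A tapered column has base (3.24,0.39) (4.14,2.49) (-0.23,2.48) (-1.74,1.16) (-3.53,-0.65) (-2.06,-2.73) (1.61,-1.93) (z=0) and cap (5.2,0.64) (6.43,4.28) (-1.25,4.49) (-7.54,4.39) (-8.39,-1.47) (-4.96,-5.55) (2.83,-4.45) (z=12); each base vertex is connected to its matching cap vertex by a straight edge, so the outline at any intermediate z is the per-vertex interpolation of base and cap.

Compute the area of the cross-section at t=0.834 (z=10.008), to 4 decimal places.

Cross-section at t=0.834: each vertex is (1-t)·p0[i] + t·p1[i].
  v1: (1-0.834)·(3.24,0.39) + 0.834·(5.2,0.64) = (4.8746,0.5985)
  v2: (1-0.834)·(4.14,2.49) + 0.834·(6.43,4.28) = (6.0499,3.9829)
  v3: (1-0.834)·(-0.23,2.48) + 0.834·(-1.25,4.49) = (-1.0807,4.1563)
  v4: (1-0.834)·(-1.74,1.16) + 0.834·(-7.54,4.39) = (-6.5772,3.8538)
  v5: (1-0.834)·(-3.53,-0.65) + 0.834·(-8.39,-1.47) = (-7.5832,-1.3339)
  v6: (1-0.834)·(-2.06,-2.73) + 0.834·(-4.96,-5.55) = (-4.4786,-5.0819)
  v7: (1-0.834)·(1.61,-1.93) + 0.834·(2.83,-4.45) = (2.6275,-4.0317)
Shoelace sum Σ(x_i·y_{i+1} − x_{i+1}·y_i):
  i=1: 4.8746·3.9829 − 6.0499·0.5985 = +15.7942 (running +15.7942)
  i=2: 6.0499·4.1563 − -1.0807·3.9829 = +29.4495 (running +45.2436)
  i=3: -1.0807·3.8538 − -6.5772·4.1563 = +23.1723 (running +68.4160)
  i=4: -6.5772·-1.3339 − -7.5832·3.8538 = +37.9976 (running +106.4136)
  i=5: -7.5832·-5.0819 − -4.4786·-1.3339 = +32.5632 (running +138.9768)
  i=6: -4.4786·-4.0317 − 2.6275·-5.0819 = +31.4088 (running +170.3856)
  i=7: 2.6275·0.5985 − 4.8746·-4.0317 = +21.2255 (running +191.6112)
Area = |Σ|/2 = |191.6112|/2 = 95.8056

Area at t=0.834: 95.8056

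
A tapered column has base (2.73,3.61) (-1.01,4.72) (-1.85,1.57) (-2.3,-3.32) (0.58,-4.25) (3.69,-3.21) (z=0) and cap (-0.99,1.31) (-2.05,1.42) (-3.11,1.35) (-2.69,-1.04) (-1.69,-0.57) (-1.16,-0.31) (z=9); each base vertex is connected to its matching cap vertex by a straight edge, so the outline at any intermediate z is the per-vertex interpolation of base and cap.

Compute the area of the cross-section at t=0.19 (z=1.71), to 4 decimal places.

Area at t=0.19: 30.4686

Cross-section at t=0.19: each vertex is (1-t)·p0[i] + t·p1[i].
  v1: (1-0.19)·(2.73,3.61) + 0.19·(-0.99,1.31) = (2.0232,3.1730)
  v2: (1-0.19)·(-1.01,4.72) + 0.19·(-2.05,1.42) = (-1.2076,4.0930)
  v3: (1-0.19)·(-1.85,1.57) + 0.19·(-3.11,1.35) = (-2.0894,1.5282)
  v4: (1-0.19)·(-2.3,-3.32) + 0.19·(-2.69,-1.04) = (-2.3741,-2.8868)
  v5: (1-0.19)·(0.58,-4.25) + 0.19·(-1.69,-0.57) = (0.1487,-3.5508)
  v6: (1-0.19)·(3.69,-3.21) + 0.19·(-1.16,-0.31) = (2.7685,-2.6590)
Shoelace sum Σ(x_i·y_{i+1} − x_{i+1}·y_i):
  i=1: 2.0232·4.0930 − -1.2076·3.1730 = +12.1127 (running +12.1127)
  i=2: -1.2076·1.5282 − -2.0894·4.0930 = +6.7065 (running +18.8191)
  i=3: -2.0894·-2.8868 − -2.3741·1.5282 = +9.6598 (running +28.4789)
  i=4: -2.3741·-3.5508 − 0.1487·-2.8868 = +8.8592 (running +37.3381)
  i=5: 0.1487·-2.6590 − 2.7685·-3.5508 = +9.4350 (running +46.7731)
  i=6: 2.7685·3.1730 − 2.0232·-2.6590 = +14.1641 (running +60.9373)
Area = |Σ|/2 = |60.9373|/2 = 30.4686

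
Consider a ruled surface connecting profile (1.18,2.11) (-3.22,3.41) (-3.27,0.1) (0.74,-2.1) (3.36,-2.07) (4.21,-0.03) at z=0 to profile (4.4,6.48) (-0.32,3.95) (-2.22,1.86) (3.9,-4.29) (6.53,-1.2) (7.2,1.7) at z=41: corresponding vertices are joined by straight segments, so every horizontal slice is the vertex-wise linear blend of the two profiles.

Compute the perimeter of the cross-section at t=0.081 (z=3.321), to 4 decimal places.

Cross-section at t=0.081: each vertex is (1-t)·p0[i] + t·p1[i].
  v1: (1-0.081)·(1.18,2.11) + 0.081·(4.4,6.48) = (1.4408,2.4640)
  v2: (1-0.081)·(-3.22,3.41) + 0.081·(-0.32,3.95) = (-2.9851,3.4537)
  v3: (1-0.081)·(-3.27,0.1) + 0.081·(-2.22,1.86) = (-3.1850,0.2426)
  v4: (1-0.081)·(0.74,-2.1) + 0.081·(3.9,-4.29) = (0.9960,-2.2774)
  v5: (1-0.081)·(3.36,-2.07) + 0.081·(6.53,-1.2) = (3.6168,-1.9995)
  v6: (1-0.081)·(4.21,-0.03) + 0.081·(7.2,1.7) = (4.4522,0.1101)
Perimeter = Σ |v_{i+1} − v_i|:
  edge 1→2: √(-4.4259² + 0.9898²) = 4.5352 (running 4.5352)
  edge 2→3: √(-0.1998² + -3.2112²) = 3.2174 (running 7.7526)
  edge 3→4: √(4.1809² + -2.5200²) = 4.8816 (running 12.6342)
  edge 4→5: √(2.6208² + 0.2779²) = 2.6355 (running 15.2697)
  edge 5→6: √(0.8354² + 2.1097²) = 2.2691 (running 17.5388)
  edge 6→1: √(-3.0114² + 2.3538²) = 3.8222 (running 21.3610)
Perimeter = 21.3610

Perimeter at t=0.081: 21.3610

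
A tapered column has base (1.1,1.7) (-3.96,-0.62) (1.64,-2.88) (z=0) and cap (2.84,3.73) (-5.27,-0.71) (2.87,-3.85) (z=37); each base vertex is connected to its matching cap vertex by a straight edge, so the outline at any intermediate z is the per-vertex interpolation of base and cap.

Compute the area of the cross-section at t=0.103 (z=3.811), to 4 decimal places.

Area at t=0.103: 13.7558

Cross-section at t=0.103: each vertex is (1-t)·p0[i] + t·p1[i].
  v1: (1-0.103)·(1.1,1.7) + 0.103·(2.84,3.73) = (1.2792,1.9091)
  v2: (1-0.103)·(-3.96,-0.62) + 0.103·(-5.27,-0.71) = (-4.0949,-0.6293)
  v3: (1-0.103)·(1.64,-2.88) + 0.103·(2.87,-3.85) = (1.7667,-2.9799)
Shoelace sum Σ(x_i·y_{i+1} − x_{i+1}·y_i):
  i=1: 1.2792·-0.6293 − -4.0949·1.9091 = +7.0126 (running +7.0126)
  i=2: -4.0949·-2.9799 − 1.7667·-0.6293 = +13.3142 (running +20.3269)
  i=3: 1.7667·1.9091 − 1.2792·-2.9799 = +7.1847 (running +27.5116)
Area = |Σ|/2 = |27.5116|/2 = 13.7558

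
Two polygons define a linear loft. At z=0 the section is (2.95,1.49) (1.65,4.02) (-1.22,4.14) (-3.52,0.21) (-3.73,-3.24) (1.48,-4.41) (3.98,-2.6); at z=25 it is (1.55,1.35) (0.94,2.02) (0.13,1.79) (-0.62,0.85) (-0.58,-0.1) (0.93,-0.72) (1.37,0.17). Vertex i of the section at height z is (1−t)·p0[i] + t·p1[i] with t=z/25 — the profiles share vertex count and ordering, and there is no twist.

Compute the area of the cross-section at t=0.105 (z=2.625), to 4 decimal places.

Area at t=0.105: 41.2465

Cross-section at t=0.105: each vertex is (1-t)·p0[i] + t·p1[i].
  v1: (1-0.105)·(2.95,1.49) + 0.105·(1.55,1.35) = (2.8030,1.4753)
  v2: (1-0.105)·(1.65,4.02) + 0.105·(0.94,2.02) = (1.5755,3.8100)
  v3: (1-0.105)·(-1.22,4.14) + 0.105·(0.13,1.79) = (-1.0783,3.8932)
  v4: (1-0.105)·(-3.52,0.21) + 0.105·(-0.62,0.85) = (-3.2155,0.2772)
  v5: (1-0.105)·(-3.73,-3.24) + 0.105·(-0.58,-0.1) = (-3.3993,-2.9103)
  v6: (1-0.105)·(1.48,-4.41) + 0.105·(0.93,-0.72) = (1.4223,-4.0225)
  v7: (1-0.105)·(3.98,-2.6) + 0.105·(1.37,0.17) = (3.7060,-2.3091)
Shoelace sum Σ(x_i·y_{i+1} − x_{i+1}·y_i):
  i=1: 2.8030·3.8100 − 1.5755·1.4753 = +8.3552 (running +8.3552)
  i=2: 1.5755·3.8932 − -1.0783·3.8100 = +10.2418 (running +18.5969)
  i=3: -1.0783·0.2772 − -3.2155·3.8932 = +12.2199 (running +30.8168)
  i=4: -3.2155·-2.9103 − -3.3993·0.2772 = +10.3003 (running +41.1171)
  i=5: -3.3993·-4.0225 − 1.4223·-2.9103 = +17.8128 (running +58.9299)
  i=6: 1.4223·-2.3091 − 3.7060·-4.0225 = +11.6232 (running +70.5531)
  i=7: 3.7060·1.4753 − 2.8030·-2.3091 = +11.9399 (running +82.4931)
Area = |Σ|/2 = |82.4931|/2 = 41.2465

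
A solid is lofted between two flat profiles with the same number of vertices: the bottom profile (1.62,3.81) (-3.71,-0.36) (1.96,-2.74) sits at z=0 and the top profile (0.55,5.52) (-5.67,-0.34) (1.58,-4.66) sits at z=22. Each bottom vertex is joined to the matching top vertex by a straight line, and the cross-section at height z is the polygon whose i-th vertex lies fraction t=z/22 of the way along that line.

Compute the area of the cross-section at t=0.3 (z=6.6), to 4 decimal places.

Area at t=0.3: 22.6569

Cross-section at t=0.3: each vertex is (1-t)·p0[i] + t·p1[i].
  v1: (1-0.3)·(1.62,3.81) + 0.3·(0.55,5.52) = (1.2990,4.3230)
  v2: (1-0.3)·(-3.71,-0.36) + 0.3·(-5.67,-0.34) = (-4.2980,-0.3540)
  v3: (1-0.3)·(1.96,-2.74) + 0.3·(1.58,-4.66) = (1.8460,-3.3160)
Shoelace sum Σ(x_i·y_{i+1} − x_{i+1}·y_i):
  i=1: 1.2990·-0.3540 − -4.2980·4.3230 = +18.1204 (running +18.1204)
  i=2: -4.2980·-3.3160 − 1.8460·-0.3540 = +14.9057 (running +33.0261)
  i=3: 1.8460·4.3230 − 1.2990·-3.3160 = +12.2877 (running +45.3138)
Area = |Σ|/2 = |45.3138|/2 = 22.6569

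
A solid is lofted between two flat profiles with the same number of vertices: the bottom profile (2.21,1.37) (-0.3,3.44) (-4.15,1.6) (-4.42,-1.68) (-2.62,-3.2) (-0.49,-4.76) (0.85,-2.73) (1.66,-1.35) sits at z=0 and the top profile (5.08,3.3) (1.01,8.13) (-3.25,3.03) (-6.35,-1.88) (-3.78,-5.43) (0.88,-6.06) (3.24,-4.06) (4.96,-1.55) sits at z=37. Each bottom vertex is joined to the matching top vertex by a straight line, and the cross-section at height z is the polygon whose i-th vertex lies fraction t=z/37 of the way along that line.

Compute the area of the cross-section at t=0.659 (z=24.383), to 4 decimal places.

Area at t=0.659: 75.4164

Cross-section at t=0.659: each vertex is (1-t)·p0[i] + t·p1[i].
  v1: (1-0.659)·(2.21,1.37) + 0.659·(5.08,3.3) = (4.1013,2.6419)
  v2: (1-0.659)·(-0.3,3.44) + 0.659·(1.01,8.13) = (0.5633,6.5307)
  v3: (1-0.659)·(-4.15,1.6) + 0.659·(-3.25,3.03) = (-3.5569,2.5424)
  v4: (1-0.659)·(-4.42,-1.68) + 0.659·(-6.35,-1.88) = (-5.6919,-1.8118)
  v5: (1-0.659)·(-2.62,-3.2) + 0.659·(-3.78,-5.43) = (-3.3844,-4.6696)
  v6: (1-0.659)·(-0.49,-4.76) + 0.659·(0.88,-6.06) = (0.4128,-5.6167)
  v7: (1-0.659)·(0.85,-2.73) + 0.659·(3.24,-4.06) = (2.4250,-3.6065)
  v8: (1-0.659)·(1.66,-1.35) + 0.659·(4.96,-1.55) = (3.8347,-1.4818)
Shoelace sum Σ(x_i·y_{i+1} − x_{i+1}·y_i):
  i=1: 4.1013·6.5307 − 0.5633·2.6419 = +25.2965 (running +25.2965)
  i=2: 0.5633·2.5424 − -3.5569·6.5307 = +24.6612 (running +49.9576)
  i=3: -3.5569·-1.8118 − -5.6919·2.5424 = +20.9152 (running +70.8729)
  i=4: -5.6919·-4.6696 − -3.3844·-1.8118 = +20.4467 (running +91.3195)
  i=5: -3.3844·-5.6167 − 0.4128·-4.6696 = +20.9371 (running +112.2566)
  i=6: 0.4128·-3.6065 − 2.4250·-5.6167 = +12.1317 (running +124.3883)
  i=7: 2.4250·-1.4818 − 3.8347·-3.6065 = +10.2364 (running +134.6247)
  i=8: 3.8347·2.6419 − 4.1013·-1.4818 = +16.2081 (running +150.8328)
Area = |Σ|/2 = |150.8328|/2 = 75.4164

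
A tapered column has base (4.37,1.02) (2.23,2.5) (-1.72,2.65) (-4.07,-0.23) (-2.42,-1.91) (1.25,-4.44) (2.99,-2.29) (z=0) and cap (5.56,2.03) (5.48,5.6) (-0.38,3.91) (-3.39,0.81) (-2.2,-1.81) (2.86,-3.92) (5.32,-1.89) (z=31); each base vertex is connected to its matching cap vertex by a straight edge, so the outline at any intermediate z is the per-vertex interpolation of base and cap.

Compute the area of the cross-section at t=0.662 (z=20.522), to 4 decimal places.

Area at t=0.662: 50.3215

Cross-section at t=0.662: each vertex is (1-t)·p0[i] + t·p1[i].
  v1: (1-0.662)·(4.37,1.02) + 0.662·(5.56,2.03) = (5.1578,1.6886)
  v2: (1-0.662)·(2.23,2.5) + 0.662·(5.48,5.6) = (4.3815,4.5522)
  v3: (1-0.662)·(-1.72,2.65) + 0.662·(-0.38,3.91) = (-0.8329,3.4841)
  v4: (1-0.662)·(-4.07,-0.23) + 0.662·(-3.39,0.81) = (-3.6198,0.4585)
  v5: (1-0.662)·(-2.42,-1.91) + 0.662·(-2.2,-1.81) = (-2.2744,-1.8438)
  v6: (1-0.662)·(1.25,-4.44) + 0.662·(2.86,-3.92) = (2.3158,-4.0958)
  v7: (1-0.662)·(2.99,-2.29) + 0.662·(5.32,-1.89) = (4.5325,-2.0252)
Shoelace sum Σ(x_i·y_{i+1} − x_{i+1}·y_i):
  i=1: 5.1578·4.5522 − 4.3815·1.6886 = +16.0806 (running +16.0806)
  i=2: 4.3815·3.4841 − -0.8329·4.5522 = +19.0573 (running +35.1378)
  i=3: -0.8329·0.4585 − -3.6198·3.4841 = +12.2301 (running +47.3679)
  i=4: -3.6198·-1.8438 − -2.2744·0.4585 = +7.7170 (running +55.0849)
  i=5: -2.2744·-4.0958 − 2.3158·-1.8438 = +13.5851 (running +68.6701)
  i=6: 2.3158·-2.0252 − 4.5325·-4.0958 = +13.8739 (running +82.5439)
  i=7: 4.5325·1.6886 − 5.1578·-2.0252 = +18.0991 (running +100.6431)
Area = |Σ|/2 = |100.6431|/2 = 50.3215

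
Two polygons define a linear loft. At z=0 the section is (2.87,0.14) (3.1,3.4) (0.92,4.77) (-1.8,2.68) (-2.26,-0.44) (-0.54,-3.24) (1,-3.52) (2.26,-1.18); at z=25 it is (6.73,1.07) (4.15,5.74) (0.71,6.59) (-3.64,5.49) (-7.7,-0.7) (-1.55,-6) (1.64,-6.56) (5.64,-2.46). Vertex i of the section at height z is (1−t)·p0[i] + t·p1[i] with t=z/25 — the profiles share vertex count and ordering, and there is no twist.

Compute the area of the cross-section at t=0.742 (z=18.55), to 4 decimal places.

Cross-section at t=0.742: each vertex is (1-t)·p0[i] + t·p1[i].
  v1: (1-0.742)·(2.87,0.14) + 0.742·(6.73,1.07) = (5.7341,0.8301)
  v2: (1-0.742)·(3.1,3.4) + 0.742·(4.15,5.74) = (3.8791,5.1363)
  v3: (1-0.742)·(0.92,4.77) + 0.742·(0.71,6.59) = (0.7642,6.1204)
  v4: (1-0.742)·(-1.8,2.68) + 0.742·(-3.64,5.49) = (-3.1653,4.7650)
  v5: (1-0.742)·(-2.26,-0.44) + 0.742·(-7.7,-0.7) = (-6.2965,-0.6329)
  v6: (1-0.742)·(-0.54,-3.24) + 0.742·(-1.55,-6) = (-1.2894,-5.2879)
  v7: (1-0.742)·(1,-3.52) + 0.742·(1.64,-6.56) = (1.4749,-5.7757)
  v8: (1-0.742)·(2.26,-1.18) + 0.742·(5.64,-2.46) = (4.7680,-2.1298)
Shoelace sum Σ(x_i·y_{i+1} − x_{i+1}·y_i):
  i=1: 5.7341·5.1363 − 3.8791·0.8301 = +26.2322 (running +26.2322)
  i=2: 3.8791·6.1204 − 0.7642·5.1363 = +19.8168 (running +46.0489)
  i=3: 0.7642·4.7650 − -3.1653·6.1204 = +23.0142 (running +69.0632)
  i=4: -3.1653·-0.6329 − -6.2965·4.7650 = +32.0062 (running +101.0694)
  i=5: -6.2965·-5.2879 − -1.2894·-0.6329 = +32.4792 (running +133.5486)
  i=6: -1.2894·-5.7757 − 1.4749·-5.2879 = +15.2463 (running +148.7949)
  i=7: 1.4749·-2.1298 − 4.7680·-5.7757 = +24.3971 (running +173.1920)
  i=8: 4.7680·0.8301 − 5.7341·-2.1298 = +16.1700 (running +189.3619)
Area = |Σ|/2 = |189.3619|/2 = 94.6810

Area at t=0.742: 94.6810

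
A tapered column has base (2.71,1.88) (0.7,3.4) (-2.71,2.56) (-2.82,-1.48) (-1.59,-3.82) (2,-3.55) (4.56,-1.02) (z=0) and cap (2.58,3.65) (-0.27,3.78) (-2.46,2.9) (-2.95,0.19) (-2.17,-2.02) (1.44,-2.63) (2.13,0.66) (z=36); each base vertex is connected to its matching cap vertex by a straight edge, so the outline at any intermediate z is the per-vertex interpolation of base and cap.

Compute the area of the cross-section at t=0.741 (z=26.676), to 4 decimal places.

Area at t=0.741: 30.3611

Cross-section at t=0.741: each vertex is (1-t)·p0[i] + t·p1[i].
  v1: (1-0.741)·(2.71,1.88) + 0.741·(2.58,3.65) = (2.6137,3.1916)
  v2: (1-0.741)·(0.7,3.4) + 0.741·(-0.27,3.78) = (-0.0188,3.6816)
  v3: (1-0.741)·(-2.71,2.56) + 0.741·(-2.46,2.9) = (-2.5248,2.8119)
  v4: (1-0.741)·(-2.82,-1.48) + 0.741·(-2.95,0.19) = (-2.9163,-0.2425)
  v5: (1-0.741)·(-1.59,-3.82) + 0.741·(-2.17,-2.02) = (-2.0198,-2.4862)
  v6: (1-0.741)·(2,-3.55) + 0.741·(1.44,-2.63) = (1.5850,-2.8683)
  v7: (1-0.741)·(4.56,-1.02) + 0.741·(2.13,0.66) = (2.7594,0.2249)
Shoelace sum Σ(x_i·y_{i+1} − x_{i+1}·y_i):
  i=1: 2.6137·3.6816 − -0.0188·3.1916 = +9.6823 (running +9.6823)
  i=2: -0.0188·2.8119 − -2.5248·3.6816 = +9.2423 (running +18.9246)
  i=3: -2.5248·-0.2425 − -2.9163·2.8119 = +8.8129 (running +27.7375)
  i=4: -2.9163·-2.4862 − -2.0198·-0.2425 = +6.7607 (running +34.4982)
  i=5: -2.0198·-2.8683 − 1.5850·-2.4862 = +9.7340 (running +44.2322)
  i=6: 1.5850·0.2249 − 2.7594·-2.8683 = +8.2711 (running +52.5033)
  i=7: 2.7594·3.1916 − 2.6137·0.2249 = +8.2190 (running +60.7223)
Area = |Σ|/2 = |60.7223|/2 = 30.3611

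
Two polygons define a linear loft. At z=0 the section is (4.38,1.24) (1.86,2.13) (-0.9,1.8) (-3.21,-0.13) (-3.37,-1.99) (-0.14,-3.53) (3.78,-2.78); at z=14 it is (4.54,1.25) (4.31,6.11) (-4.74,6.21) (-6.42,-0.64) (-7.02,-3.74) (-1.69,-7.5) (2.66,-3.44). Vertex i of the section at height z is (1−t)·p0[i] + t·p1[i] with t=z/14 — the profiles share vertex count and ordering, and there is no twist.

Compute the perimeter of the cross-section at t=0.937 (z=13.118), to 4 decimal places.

Perimeter at t=0.937: 40.2249

Cross-section at t=0.937: each vertex is (1-t)·p0[i] + t·p1[i].
  v1: (1-0.937)·(4.38,1.24) + 0.937·(4.54,1.25) = (4.5299,1.2494)
  v2: (1-0.937)·(1.86,2.13) + 0.937·(4.31,6.11) = (4.1557,5.8593)
  v3: (1-0.937)·(-0.9,1.8) + 0.937·(-4.74,6.21) = (-4.4981,5.9322)
  v4: (1-0.937)·(-3.21,-0.13) + 0.937·(-6.42,-0.64) = (-6.2178,-0.6079)
  v5: (1-0.937)·(-3.37,-1.99) + 0.937·(-7.02,-3.74) = (-6.7900,-3.6298)
  v6: (1-0.937)·(-0.14,-3.53) + 0.937·(-1.69,-7.5) = (-1.5924,-7.2499)
  v7: (1-0.937)·(3.78,-2.78) + 0.937·(2.66,-3.44) = (2.7306,-3.3984)
Perimeter = Σ |v_{i+1} − v_i|:
  edge 1→2: √(-0.3743² + 4.6099²) = 4.6251 (running 4.6251)
  edge 2→3: √(-8.6537² + 0.0729²) = 8.6540 (running 13.2791)
  edge 3→4: √(-1.7197² + -6.5400²) = 6.7624 (running 20.0415)
  edge 4→5: √(-0.5723² + -3.0219²) = 3.0756 (running 23.1170)
  edge 5→6: √(5.1977² + -3.6201²) = 6.3342 (running 29.4512)
  edge 6→7: √(4.3229² + 3.8515²) = 5.7898 (running 35.2410)
  edge 7→1: √(1.7994² + 4.6478²) = 4.9839 (running 40.2249)
Perimeter = 40.2249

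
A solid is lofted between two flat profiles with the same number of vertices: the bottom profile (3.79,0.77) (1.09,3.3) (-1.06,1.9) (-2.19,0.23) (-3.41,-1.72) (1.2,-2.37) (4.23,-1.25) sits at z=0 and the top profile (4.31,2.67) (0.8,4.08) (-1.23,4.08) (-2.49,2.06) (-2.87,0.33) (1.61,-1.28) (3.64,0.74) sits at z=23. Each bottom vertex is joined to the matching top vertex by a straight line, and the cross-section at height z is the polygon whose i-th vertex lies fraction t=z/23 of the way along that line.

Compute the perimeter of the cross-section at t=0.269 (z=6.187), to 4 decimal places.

Perimeter at t=0.269: 20.0178

Cross-section at t=0.269: each vertex is (1-t)·p0[i] + t·p1[i].
  v1: (1-0.269)·(3.79,0.77) + 0.269·(4.31,2.67) = (3.9299,1.2811)
  v2: (1-0.269)·(1.09,3.3) + 0.269·(0.8,4.08) = (1.0120,3.5098)
  v3: (1-0.269)·(-1.06,1.9) + 0.269·(-1.23,4.08) = (-1.1057,2.4864)
  v4: (1-0.269)·(-2.19,0.23) + 0.269·(-2.49,2.06) = (-2.2707,0.7223)
  v5: (1-0.269)·(-3.41,-1.72) + 0.269·(-2.87,0.33) = (-3.2647,-1.1685)
  v6: (1-0.269)·(1.2,-2.37) + 0.269·(1.61,-1.28) = (1.3103,-2.0768)
  v7: (1-0.269)·(4.23,-1.25) + 0.269·(3.64,0.74) = (4.0713,-0.7147)
Perimeter = Σ |v_{i+1} − v_i|:
  edge 1→2: √(-2.9179² + 2.2287²) = 3.6717 (running 3.6717)
  edge 2→3: √(-2.1177² + -1.0234²) = 2.3520 (running 6.0237)
  edge 3→4: √(-1.1650² + -1.7641²) = 2.1141 (running 8.1378)
  edge 4→5: √(-0.9940² + -1.8908²) = 2.1362 (running 10.2740)
  edge 5→6: √(4.5750² + -0.9082²) = 4.6643 (running 14.9383)
  edge 6→7: √(2.7610² + 1.3621²) = 3.0787 (running 18.0170)
  edge 7→1: √(-0.1414² + 1.9958²) = 2.0008 (running 20.0178)
Perimeter = 20.0178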